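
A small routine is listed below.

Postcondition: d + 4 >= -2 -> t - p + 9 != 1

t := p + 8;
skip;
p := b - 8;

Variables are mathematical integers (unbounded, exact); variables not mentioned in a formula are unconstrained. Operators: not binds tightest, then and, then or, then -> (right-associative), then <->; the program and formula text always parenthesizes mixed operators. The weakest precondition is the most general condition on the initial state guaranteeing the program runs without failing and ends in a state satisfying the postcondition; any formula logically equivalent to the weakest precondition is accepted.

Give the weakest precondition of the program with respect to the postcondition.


Working backward. After the program, the postcondition d + 4 >= -2 -> t - p + 9 != 1 must hold; in canonical form it is d >= -6 -> t != p - 8.
Before p := b - 8: d >= -6 -> t != b - 16
Before skip: d >= -6 -> t != b - 16
Before t := p + 8: d >= -6 -> p != b - 24
Answer: WP = d >= -6 -> p != b - 24


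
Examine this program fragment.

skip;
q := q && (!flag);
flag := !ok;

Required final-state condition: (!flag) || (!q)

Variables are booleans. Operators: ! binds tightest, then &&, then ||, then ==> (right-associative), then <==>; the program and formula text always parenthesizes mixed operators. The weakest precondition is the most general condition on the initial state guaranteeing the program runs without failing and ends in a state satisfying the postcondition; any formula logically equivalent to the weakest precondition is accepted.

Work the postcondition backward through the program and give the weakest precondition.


Working backward. After the program, (!flag) || (!q) must hold.
Before flag := !ok: ok || (!q)
Before q := q && (!flag): ok || (!(q && (!flag)))
Before skip: ok || (!(q && (!flag)))
Answer: WP = ok || (!(q && (!flag)))


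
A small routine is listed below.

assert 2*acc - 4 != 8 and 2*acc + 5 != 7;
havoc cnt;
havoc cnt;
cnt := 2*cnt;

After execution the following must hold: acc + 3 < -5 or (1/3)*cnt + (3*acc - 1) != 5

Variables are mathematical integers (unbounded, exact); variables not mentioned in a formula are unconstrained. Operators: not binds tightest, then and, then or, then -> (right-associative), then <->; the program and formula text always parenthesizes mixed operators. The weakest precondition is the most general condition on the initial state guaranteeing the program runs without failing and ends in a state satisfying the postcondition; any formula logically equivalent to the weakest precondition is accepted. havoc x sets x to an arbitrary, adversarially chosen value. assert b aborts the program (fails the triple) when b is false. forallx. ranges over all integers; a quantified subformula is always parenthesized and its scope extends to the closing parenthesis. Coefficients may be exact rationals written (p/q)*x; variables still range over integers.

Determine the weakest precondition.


Working backward. After the program, the postcondition acc + 3 < -5 or (1/3)*cnt + (3*acc - 1) != 5 must hold; in canonical form it is acc < -8 or 3*acc + (1/3)*cnt != 6.
Before cnt := 2*cnt: acc < -8 or 3*acc + (2/3)*cnt != 6
Before havoc cnt: forall cnt_1. (acc < -8 or 3*acc + (2/3)*cnt_1 != 6)
Before havoc cnt: forall cnt_1. (acc < -8 or 3*acc + (2/3)*cnt_1 != 6)
Before assert 2*acc - 4 != 8 and 2*acc + 5 != 7: 2*acc != 12 and 2*acc != 2 and (forall cnt_1. (acc < -8 or 3*acc + (2/3)*cnt_1 != 6))
Answer: WP = 2*acc != 12 and 2*acc != 2 and (forall cnt_1. (acc < -8 or 3*acc + (2/3)*cnt_1 != 6))


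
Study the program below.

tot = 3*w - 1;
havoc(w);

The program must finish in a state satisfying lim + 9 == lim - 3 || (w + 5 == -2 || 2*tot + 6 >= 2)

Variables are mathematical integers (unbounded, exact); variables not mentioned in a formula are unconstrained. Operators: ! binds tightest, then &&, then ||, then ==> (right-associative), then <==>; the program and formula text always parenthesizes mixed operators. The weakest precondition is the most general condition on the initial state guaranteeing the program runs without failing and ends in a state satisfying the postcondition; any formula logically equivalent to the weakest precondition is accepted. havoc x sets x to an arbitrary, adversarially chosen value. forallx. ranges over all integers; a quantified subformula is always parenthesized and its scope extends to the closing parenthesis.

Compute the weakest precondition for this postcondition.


Working backward. After the program, the postcondition lim + 9 == lim - 3 || (w + 5 == -2 || 2*tot + 6 >= 2) must hold; in canonical form it is w == -7 || 2*tot >= -4.
Before havoc w: forall w_1. (w_1 == -7 || 2*tot >= -4)
Before tot := 3*w - 1: forall w_1. (w_1 == -7 || 6*w >= -2)
Answer: WP = forall w_1. (w_1 == -7 || 6*w >= -2)


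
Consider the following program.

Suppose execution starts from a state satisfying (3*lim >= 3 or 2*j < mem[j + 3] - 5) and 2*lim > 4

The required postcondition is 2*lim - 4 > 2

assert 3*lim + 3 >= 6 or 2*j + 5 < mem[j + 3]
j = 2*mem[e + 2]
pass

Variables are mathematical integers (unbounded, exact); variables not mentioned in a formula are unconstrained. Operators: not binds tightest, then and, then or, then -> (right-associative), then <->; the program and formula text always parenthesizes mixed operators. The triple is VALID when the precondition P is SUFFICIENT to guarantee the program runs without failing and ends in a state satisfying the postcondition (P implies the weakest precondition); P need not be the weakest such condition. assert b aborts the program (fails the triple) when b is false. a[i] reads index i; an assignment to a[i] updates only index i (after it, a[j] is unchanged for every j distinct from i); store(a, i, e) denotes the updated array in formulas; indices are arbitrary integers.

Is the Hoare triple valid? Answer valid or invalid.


Working backward. After the program, the postcondition 2*lim - 4 > 2 must hold; in canonical form it is 2*lim > 6.
Before skip: 2*lim > 6
Before j := 2*mem[e + 2]: 2*lim > 6
Before assert 3*lim + 3 >= 6 or 2*j + 5 < mem[j + 3]: (3*lim >= 3 or 2*j < mem[j + 3] - 5) and 2*lim > 6
The weakest precondition is (3*lim >= 3 or 2*j < mem[j + 3] - 5) and 2*lim > 6.
Check whether (3*lim >= 3 or 2*j < mem[j + 3] - 5) and 2*lim > 4 implies it.
Countermodel: at the initial state j = 0, lim = 3, mem = {[3] = 0, elsewhere 0}, the precondition holds but the weakest precondition fails.
Answer: invalid


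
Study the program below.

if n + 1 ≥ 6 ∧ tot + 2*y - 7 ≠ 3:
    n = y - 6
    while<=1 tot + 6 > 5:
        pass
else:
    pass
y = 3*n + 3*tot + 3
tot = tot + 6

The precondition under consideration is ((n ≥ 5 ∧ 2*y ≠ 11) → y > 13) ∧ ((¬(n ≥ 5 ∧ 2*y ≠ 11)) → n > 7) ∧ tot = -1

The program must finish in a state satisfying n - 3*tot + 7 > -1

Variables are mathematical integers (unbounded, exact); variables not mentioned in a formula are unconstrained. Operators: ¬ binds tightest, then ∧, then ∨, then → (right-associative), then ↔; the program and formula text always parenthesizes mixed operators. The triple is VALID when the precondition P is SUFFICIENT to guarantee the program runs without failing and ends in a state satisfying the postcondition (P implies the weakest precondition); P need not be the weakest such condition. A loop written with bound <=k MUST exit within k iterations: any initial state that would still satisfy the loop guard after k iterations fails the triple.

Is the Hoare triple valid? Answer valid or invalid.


Working backward. After the program, the postcondition n - 3*tot + 7 > -1 must hold; in canonical form it is n > 3*tot - 8.
Before tot := tot + 6: n > 3*tot + 10
Before y := 3*n + 3*tot + 3: n > 3*tot + 10
Then branch requires (tot > -1 → ((¬(tot > -1)) ∧ y > 3*tot + 16)) ∧ ((¬(tot > -1)) → y > 3*tot + 16); else branch requires n > 3*tot + 10.
Before the if: ((n ≥ 5 ∧ tot + 2*y ≠ 10) → ((tot > -1 → ((¬(tot > -1)) ∧ y > 3*tot + 16)) ∧ ((¬(tot > -1)) → y > 3*tot + 16))) ∧ ((¬(n ≥ 5 ∧ tot + 2*y ≠ 10)) → n > 3*tot + 10)
The weakest precondition is ((n ≥ 5 ∧ tot + 2*y ≠ 10) → ((tot > -1 → ((¬(tot > -1)) ∧ y > 3*tot + 16)) ∧ ((¬(tot > -1)) → y > 3*tot + 16))) ∧ ((¬(n ≥ 5 ∧ tot + 2*y ≠ 10)) → n > 3*tot + 10).
Check whether ((n ≥ 5 ∧ 2*y ≠ 11) → y > 13) ∧ ((¬(n ≥ 5 ∧ 2*y ≠ 11)) → n > 7) ∧ tot = -1 implies it.
Every state satisfying the precondition satisfies the weakest precondition: the implication holds.
Answer: valid


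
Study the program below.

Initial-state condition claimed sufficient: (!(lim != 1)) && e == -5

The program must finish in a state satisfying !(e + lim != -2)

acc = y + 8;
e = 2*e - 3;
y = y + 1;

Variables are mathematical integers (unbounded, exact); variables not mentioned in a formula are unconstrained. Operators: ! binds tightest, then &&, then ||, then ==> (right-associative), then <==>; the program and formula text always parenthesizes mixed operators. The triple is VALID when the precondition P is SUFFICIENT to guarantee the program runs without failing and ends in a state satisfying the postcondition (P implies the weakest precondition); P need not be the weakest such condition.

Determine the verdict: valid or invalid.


Working backward. After the program, !(e + lim != -2) must hold.
Before y := y + 1: !(e + lim != -2)
Before e := 2*e - 3: !(2*e + lim != 1)
Before acc := y + 8: !(2*e + lim != 1)
The weakest precondition is !(2*e + lim != 1).
Check whether (!(lim != 1)) && e == -5 implies it.
Countermodel: at the initial state e = -5, lim = 1, the precondition holds but the weakest precondition fails.
Answer: invalid


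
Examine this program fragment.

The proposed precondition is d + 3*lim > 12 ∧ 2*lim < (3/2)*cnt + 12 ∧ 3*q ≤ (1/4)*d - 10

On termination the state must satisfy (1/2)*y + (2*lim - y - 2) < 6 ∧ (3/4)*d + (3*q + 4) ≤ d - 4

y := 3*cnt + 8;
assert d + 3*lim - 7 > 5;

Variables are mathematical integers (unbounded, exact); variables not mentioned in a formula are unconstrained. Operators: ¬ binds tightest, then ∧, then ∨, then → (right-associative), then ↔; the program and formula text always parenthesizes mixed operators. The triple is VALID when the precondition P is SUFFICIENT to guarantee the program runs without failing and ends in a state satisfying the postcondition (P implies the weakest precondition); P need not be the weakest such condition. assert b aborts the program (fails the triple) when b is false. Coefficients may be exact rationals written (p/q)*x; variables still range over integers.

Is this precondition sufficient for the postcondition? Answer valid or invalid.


Working backward. After the program, the postcondition (1/2)*y + (2*lim - y - 2) < 6 ∧ (3/4)*d + (3*q + 4) ≤ d - 4 must hold; in canonical form it is 2*lim < (1/2)*y + 8 ∧ 3*q ≤ (1/4)*d - 8.
Before assert d + 3*lim - 7 > 5: d + 3*lim > 12 ∧ 2*lim < (1/2)*y + 8 ∧ 3*q ≤ (1/4)*d - 8
Before y := 3*cnt + 8: d + 3*lim > 12 ∧ 2*lim < (3/2)*cnt + 12 ∧ 3*q ≤ (1/4)*d - 8
The weakest precondition is d + 3*lim > 12 ∧ 2*lim < (3/2)*cnt + 12 ∧ 3*q ≤ (1/4)*d - 8.
Check whether d + 3*lim > 12 ∧ 2*lim < (3/2)*cnt + 12 ∧ 3*q ≤ (1/4)*d - 10 implies it.
Every state satisfying the precondition satisfies the weakest precondition: the implication holds.
Answer: valid


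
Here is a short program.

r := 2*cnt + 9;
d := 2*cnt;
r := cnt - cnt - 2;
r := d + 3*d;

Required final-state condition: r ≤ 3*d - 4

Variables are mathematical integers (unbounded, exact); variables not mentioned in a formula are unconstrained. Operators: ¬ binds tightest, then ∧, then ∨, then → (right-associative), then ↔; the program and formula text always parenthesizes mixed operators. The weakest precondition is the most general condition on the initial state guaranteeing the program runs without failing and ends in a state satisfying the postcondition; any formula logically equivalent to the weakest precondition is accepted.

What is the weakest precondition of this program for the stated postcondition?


Working backward. After the program, r ≤ 3*d - 4 must hold.
Before r := d + 3*d: d ≤ -4
Before r := cnt - cnt - 2: d ≤ -4
Before d := 2*cnt: 2*cnt ≤ -4
Before r := 2*cnt + 9: 2*cnt ≤ -4
Answer: WP = 2*cnt ≤ -4


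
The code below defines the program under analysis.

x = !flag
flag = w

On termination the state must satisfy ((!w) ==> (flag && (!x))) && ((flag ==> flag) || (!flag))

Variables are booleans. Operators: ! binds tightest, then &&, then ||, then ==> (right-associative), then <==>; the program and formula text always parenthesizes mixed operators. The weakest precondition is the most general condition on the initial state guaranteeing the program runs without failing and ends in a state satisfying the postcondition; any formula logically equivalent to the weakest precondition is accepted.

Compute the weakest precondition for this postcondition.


Working backward. After the program, the postcondition ((!w) ==> (flag && (!x))) && ((flag ==> flag) || (!flag)) must hold; in canonical form it is (!w) ==> (flag && (!x)).
Before flag := w: (!w) ==> (w && (!x))
Before x := !flag: (!w) ==> (w && flag)
Answer: WP = (!w) ==> (w && flag)


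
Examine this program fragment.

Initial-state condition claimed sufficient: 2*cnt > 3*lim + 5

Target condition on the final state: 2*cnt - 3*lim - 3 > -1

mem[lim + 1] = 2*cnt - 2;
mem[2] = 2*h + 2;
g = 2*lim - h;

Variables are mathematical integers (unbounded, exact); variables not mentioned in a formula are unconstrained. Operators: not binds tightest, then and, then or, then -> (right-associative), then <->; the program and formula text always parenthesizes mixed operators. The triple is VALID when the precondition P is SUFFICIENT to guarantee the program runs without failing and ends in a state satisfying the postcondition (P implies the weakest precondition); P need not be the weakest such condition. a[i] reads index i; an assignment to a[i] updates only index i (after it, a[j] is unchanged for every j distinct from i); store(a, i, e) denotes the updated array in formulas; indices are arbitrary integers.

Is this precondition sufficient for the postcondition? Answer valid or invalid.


Working backward. After the program, the postcondition 2*cnt - 3*lim - 3 > -1 must hold; in canonical form it is 2*cnt > 3*lim + 2.
Before g := 2*lim - h: 2*cnt > 3*lim + 2
Before mem[2] := 2*h + 2: 2*cnt > 3*lim + 2
Before mem[lim + 1] := 2*cnt - 2: 2*cnt > 3*lim + 2
The weakest precondition is 2*cnt > 3*lim + 2.
Check whether 2*cnt > 3*lim + 5 implies it.
Every state satisfying the precondition satisfies the weakest precondition: the implication holds.
Answer: valid


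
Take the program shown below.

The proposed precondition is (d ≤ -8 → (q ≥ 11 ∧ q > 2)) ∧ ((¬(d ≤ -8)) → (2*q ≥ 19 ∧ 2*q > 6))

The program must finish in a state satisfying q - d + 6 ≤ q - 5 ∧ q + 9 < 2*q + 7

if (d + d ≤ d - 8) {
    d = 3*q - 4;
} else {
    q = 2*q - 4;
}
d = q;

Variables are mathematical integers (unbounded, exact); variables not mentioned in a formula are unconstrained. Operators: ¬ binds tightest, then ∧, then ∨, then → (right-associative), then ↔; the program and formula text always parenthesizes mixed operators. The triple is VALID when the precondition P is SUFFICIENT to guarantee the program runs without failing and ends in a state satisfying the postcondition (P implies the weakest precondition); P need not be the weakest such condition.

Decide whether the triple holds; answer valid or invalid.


Working backward. After the program, the postcondition q - d + 6 ≤ q - 5 ∧ q + 9 < 2*q + 7 must hold; in canonical form it is d ≥ 11 ∧ q > 2.
Before d := q: q ≥ 11 ∧ q > 2
Then branch requires q ≥ 11 ∧ q > 2; else branch requires 2*q ≥ 15 ∧ 2*q > 6.
Before the if: (d ≤ -8 → (q ≥ 11 ∧ q > 2)) ∧ ((¬(d ≤ -8)) → (2*q ≥ 15 ∧ 2*q > 6))
The weakest precondition is (d ≤ -8 → (q ≥ 11 ∧ q > 2)) ∧ ((¬(d ≤ -8)) → (2*q ≥ 15 ∧ 2*q > 6)).
Check whether (d ≤ -8 → (q ≥ 11 ∧ q > 2)) ∧ ((¬(d ≤ -8)) → (2*q ≥ 19 ∧ 2*q > 6)) implies it.
Every state satisfying the precondition satisfies the weakest precondition: the implication holds.
Answer: valid


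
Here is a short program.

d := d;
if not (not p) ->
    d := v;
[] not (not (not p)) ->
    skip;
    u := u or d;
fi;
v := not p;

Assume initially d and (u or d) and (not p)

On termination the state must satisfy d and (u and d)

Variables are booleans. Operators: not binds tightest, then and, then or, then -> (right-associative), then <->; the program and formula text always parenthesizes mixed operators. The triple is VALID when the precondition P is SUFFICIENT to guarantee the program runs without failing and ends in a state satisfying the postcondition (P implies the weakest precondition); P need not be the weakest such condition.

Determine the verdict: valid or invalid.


Working backward. After the program, the postcondition d and (u and d) must hold; in canonical form it is d and u.
Before v := not p: d and u
Then branch requires v and u; else branch requires d and (u or d).
Before the if: (p -> (v and u)) and ((not p) -> (d and (u or d)))
Before d := d: (p -> (v and u)) and ((not p) -> (d and (u or d)))
The weakest precondition is (p -> (v and u)) and ((not p) -> (d and (u or d))).
Check whether d and (u or d) and (not p) implies it.
Every state satisfying the precondition satisfies the weakest precondition: the implication holds.
Answer: valid


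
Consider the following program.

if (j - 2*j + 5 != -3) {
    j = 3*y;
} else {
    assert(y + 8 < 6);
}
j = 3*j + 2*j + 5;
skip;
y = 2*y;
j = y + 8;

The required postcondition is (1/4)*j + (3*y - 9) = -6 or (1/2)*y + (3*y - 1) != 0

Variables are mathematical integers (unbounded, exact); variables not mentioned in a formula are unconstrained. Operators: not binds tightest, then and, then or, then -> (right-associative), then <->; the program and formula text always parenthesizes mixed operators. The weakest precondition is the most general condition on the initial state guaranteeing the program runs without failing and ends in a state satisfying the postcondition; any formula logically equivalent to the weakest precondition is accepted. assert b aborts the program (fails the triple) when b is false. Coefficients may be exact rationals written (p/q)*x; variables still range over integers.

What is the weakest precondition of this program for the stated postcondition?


Working backward. After the program, the postcondition (1/4)*j + (3*y - 9) = -6 or (1/2)*y + (3*y - 1) != 0 must hold; in canonical form it is (1/4)*j + 3*y = 3 or (7/2)*y != 1.
Before j := y + 8: (13/4)*y = 1 or (7/2)*y != 1
Before y := 2*y: (13/2)*y = 1 or 7*y != 1
Before skip: (13/2)*y = 1 or 7*y != 1
Before j := 3*j + 2*j + 5: (13/2)*y = 1 or 7*y != 1
Then branch requires (13/2)*y = 1 or 7*y != 1; else branch requires y < -2 and ((13/2)*y = 1 or 7*y != 1).
Before the if: (j != 8 -> ((13/2)*y = 1 or 7*y != 1)) and ((not (j != 8)) -> (y < -2 and ((13/2)*y = 1 or 7*y != 1)))
Answer: WP = (j != 8 -> ((13/2)*y = 1 or 7*y != 1)) and ((not (j != 8)) -> (y < -2 and ((13/2)*y = 1 or 7*y != 1)))


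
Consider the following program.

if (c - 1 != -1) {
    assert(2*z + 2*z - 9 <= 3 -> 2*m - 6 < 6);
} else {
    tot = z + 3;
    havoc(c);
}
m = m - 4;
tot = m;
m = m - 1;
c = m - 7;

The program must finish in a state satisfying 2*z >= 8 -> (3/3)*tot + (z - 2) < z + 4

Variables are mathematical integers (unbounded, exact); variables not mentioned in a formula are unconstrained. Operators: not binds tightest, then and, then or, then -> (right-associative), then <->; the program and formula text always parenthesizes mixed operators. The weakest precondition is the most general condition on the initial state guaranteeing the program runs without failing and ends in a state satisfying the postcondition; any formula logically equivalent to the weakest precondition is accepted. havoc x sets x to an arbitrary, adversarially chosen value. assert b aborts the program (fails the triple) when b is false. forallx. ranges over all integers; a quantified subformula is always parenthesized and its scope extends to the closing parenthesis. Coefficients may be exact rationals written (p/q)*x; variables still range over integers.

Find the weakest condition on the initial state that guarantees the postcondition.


Working backward. After the program, the postcondition 2*z >= 8 -> (3/3)*tot + (z - 2) < z + 4 must hold; in canonical form it is 2*z >= 8 -> tot < 6.
Before c := m - 7: 2*z >= 8 -> tot < 6
Before m := m - 1: 2*z >= 8 -> tot < 6
Before tot := m: 2*z >= 8 -> m < 6
Before m := m - 4: 2*z >= 8 -> m < 10
Then branch requires (4*z <= 12 -> 2*m < 12) and (2*z >= 8 -> m < 10); else branch requires 2*z >= 8 -> m < 10.
Before the if: (c != 0 -> ((4*z <= 12 -> 2*m < 12) and (2*z >= 8 -> m < 10))) and ((not (c != 0)) -> (2*z >= 8 -> m < 10))
Answer: WP = (c != 0 -> ((4*z <= 12 -> 2*m < 12) and (2*z >= 8 -> m < 10))) and ((not (c != 0)) -> (2*z >= 8 -> m < 10))


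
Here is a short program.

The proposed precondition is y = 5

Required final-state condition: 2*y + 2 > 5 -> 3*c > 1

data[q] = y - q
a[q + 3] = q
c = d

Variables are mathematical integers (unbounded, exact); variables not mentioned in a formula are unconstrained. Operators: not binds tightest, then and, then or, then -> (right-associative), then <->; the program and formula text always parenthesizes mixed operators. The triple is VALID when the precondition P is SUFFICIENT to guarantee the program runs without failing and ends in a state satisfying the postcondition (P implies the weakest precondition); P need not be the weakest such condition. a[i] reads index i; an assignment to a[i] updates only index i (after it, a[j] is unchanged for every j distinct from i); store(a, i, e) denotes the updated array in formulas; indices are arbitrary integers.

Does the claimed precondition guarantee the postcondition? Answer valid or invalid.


Working backward. After the program, the postcondition 2*y + 2 > 5 -> 3*c > 1 must hold; in canonical form it is 2*y > 3 -> 3*c > 1.
Before c := d: 2*y > 3 -> 3*d > 1
Before a[q + 3] := q: 2*y > 3 -> 3*d > 1
Before data[q] := y - q: 2*y > 3 -> 3*d > 1
The weakest precondition is 2*y > 3 -> 3*d > 1.
Check whether y = 5 implies it.
Countermodel: at the initial state d = 0, y = 5, the precondition holds but the weakest precondition fails.
Answer: invalid


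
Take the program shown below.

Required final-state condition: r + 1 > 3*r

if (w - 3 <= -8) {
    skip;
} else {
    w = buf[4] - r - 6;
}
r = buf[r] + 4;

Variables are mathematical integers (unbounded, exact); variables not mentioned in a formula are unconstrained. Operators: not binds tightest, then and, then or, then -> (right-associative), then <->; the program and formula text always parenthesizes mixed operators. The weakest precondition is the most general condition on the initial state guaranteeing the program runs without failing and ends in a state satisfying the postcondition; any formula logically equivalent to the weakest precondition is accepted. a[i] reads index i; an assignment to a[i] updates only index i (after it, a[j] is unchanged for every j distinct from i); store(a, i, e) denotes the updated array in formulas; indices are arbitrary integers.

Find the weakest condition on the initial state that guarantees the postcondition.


Working backward. After the program, the postcondition r + 1 > 3*r must hold; in canonical form it is 2*r < 1.
Before r := buf[r] + 4: 2*buf[r] < -7
Then branch requires 2*buf[r] < -7; else branch requires 2*buf[r] < -7.
Before the if: (w <= -5 -> 2*buf[r] < -7) and ((not (w <= -5)) -> 2*buf[r] < -7)
Answer: WP = (w <= -5 -> 2*buf[r] < -7) and ((not (w <= -5)) -> 2*buf[r] < -7)


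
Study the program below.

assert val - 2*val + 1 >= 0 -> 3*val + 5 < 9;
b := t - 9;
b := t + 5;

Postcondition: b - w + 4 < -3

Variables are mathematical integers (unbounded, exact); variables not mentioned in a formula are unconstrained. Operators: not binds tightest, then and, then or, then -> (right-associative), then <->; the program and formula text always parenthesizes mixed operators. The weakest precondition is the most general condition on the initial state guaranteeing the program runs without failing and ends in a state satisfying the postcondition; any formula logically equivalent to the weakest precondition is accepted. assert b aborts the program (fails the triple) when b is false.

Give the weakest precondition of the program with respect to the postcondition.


Working backward. After the program, the postcondition b - w + 4 < -3 must hold; in canonical form it is b < w - 7.
Before b := t + 5: t < w - 12
Before b := t - 9: t < w - 12
Before assert val - 2*val + 1 >= 0 -> 3*val + 5 < 9: (val <= 1 -> 3*val < 4) and t < w - 12
Answer: WP = (val <= 1 -> 3*val < 4) and t < w - 12


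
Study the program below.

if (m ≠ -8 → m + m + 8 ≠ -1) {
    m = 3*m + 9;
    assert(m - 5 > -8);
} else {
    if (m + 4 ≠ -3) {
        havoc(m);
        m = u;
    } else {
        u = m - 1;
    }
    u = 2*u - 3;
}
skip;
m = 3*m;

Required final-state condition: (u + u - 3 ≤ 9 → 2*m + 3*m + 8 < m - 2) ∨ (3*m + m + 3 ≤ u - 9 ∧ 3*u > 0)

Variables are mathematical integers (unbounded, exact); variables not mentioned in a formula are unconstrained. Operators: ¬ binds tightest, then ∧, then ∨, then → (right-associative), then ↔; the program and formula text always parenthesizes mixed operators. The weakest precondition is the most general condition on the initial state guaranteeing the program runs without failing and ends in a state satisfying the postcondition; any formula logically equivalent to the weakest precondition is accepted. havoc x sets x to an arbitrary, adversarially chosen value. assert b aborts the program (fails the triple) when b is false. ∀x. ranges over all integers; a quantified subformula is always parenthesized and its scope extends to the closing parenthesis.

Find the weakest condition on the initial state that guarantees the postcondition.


Working backward. After the program, the postcondition (u + u - 3 ≤ 9 → 2*m + 3*m + 8 < m - 2) ∨ (3*m + m + 3 ≤ u - 9 ∧ 3*u > 0) must hold; in canonical form it is (2*u ≤ 12 → 4*m < -10) ∨ (4*m ≤ u - 12 ∧ 3*u > 0).
Before m := 3*m: (2*u ≤ 12 → 12*m < -10) ∨ (12*m ≤ u - 12 ∧ 3*u > 0)
Before skip: (2*u ≤ 12 → 12*m < -10) ∨ (12*m ≤ u - 12 ∧ 3*u > 0)
Then branch requires 3*m > -12 ∧ ((2*u ≤ 12 → 36*m < -118) ∨ (36*m ≤ u - 120 ∧ 3*u > 0)); else branch requires (m ≠ -7 → ((4*u ≤ 18 → 12*u < -10) ∨ (10*u ≤ -15 ∧ 6*u > 9))) ∧ ((¬(m ≠ -7)) → ((4*m ≤ 22 → 12*m < -10) ∨ (10*m ≤ -17 ∧ 6*m > 15))).
Before the if: ((m ≠ -8 → 2*m ≠ -9) → (3*m > -12 ∧ ((2*u ≤ 12 → 36*m < -118) ∨ (36*m ≤ u - 120 ∧ 3*u > 0)))) ∧ ((¬(m ≠ -8 → 2*m ≠ -9)) → ((m ≠ -7 → ((4*u ≤ 18 → 12*u < -10) ∨ (10*u ≤ -15 ∧ 6*u > 9))) ∧ ((¬(m ≠ -7)) → ((4*m ≤ 22 → 12*m < -10) ∨ (10*m ≤ -17 ∧ 6*m > 15)))))
Answer: WP = ((m ≠ -8 → 2*m ≠ -9) → (3*m > -12 ∧ ((2*u ≤ 12 → 36*m < -118) ∨ (36*m ≤ u - 120 ∧ 3*u > 0)))) ∧ ((¬(m ≠ -8 → 2*m ≠ -9)) → ((m ≠ -7 → ((4*u ≤ 18 → 12*u < -10) ∨ (10*u ≤ -15 ∧ 6*u > 9))) ∧ ((¬(m ≠ -7)) → ((4*m ≤ 22 → 12*m < -10) ∨ (10*m ≤ -17 ∧ 6*m > 15)))))


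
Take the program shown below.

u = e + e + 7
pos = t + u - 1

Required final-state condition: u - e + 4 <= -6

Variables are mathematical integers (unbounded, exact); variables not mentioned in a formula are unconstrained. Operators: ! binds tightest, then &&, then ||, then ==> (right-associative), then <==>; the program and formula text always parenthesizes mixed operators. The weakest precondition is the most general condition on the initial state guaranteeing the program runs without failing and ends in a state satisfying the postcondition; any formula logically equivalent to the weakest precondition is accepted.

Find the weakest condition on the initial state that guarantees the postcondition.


Working backward. After the program, the postcondition u - e + 4 <= -6 must hold; in canonical form it is u <= e - 10.
Before pos := t + u - 1: u <= e - 10
Before u := e + e + 7: e <= -17
Answer: WP = e <= -17


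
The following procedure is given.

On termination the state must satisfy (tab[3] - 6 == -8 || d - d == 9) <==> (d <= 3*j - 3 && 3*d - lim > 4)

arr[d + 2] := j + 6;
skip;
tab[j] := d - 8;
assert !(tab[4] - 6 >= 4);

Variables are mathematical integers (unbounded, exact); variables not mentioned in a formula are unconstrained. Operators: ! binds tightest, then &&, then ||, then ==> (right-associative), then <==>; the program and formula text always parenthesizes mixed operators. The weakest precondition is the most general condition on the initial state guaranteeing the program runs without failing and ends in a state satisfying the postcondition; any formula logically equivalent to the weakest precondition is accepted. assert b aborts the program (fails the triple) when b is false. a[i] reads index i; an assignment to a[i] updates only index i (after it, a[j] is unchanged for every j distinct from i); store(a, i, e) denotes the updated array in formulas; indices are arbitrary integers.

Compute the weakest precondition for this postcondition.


Working backward. After the program, the postcondition (tab[3] - 6 == -8 || d - d == 9) <==> (d <= 3*j - 3 && 3*d - lim > 4) must hold; in canonical form it is tab[3] == -2 <==> (d <= 3*j - 3 && 3*d > lim + 4).
Before assert !(tab[4] - 6 >= 4): (!(tab[4] >= 10)) && (tab[3] == -2 <==> (d <= 3*j - 3 && 3*d > lim + 4))
Before tab[j] := d - 8: (!(store(tab, j, d - 8)[4] >= 10)) && (store(tab, j, d - 8)[3] == -2 <==> (d <= 3*j - 3 && 3*d > lim + 4))
Before skip: (!(store(tab, j, d - 8)[4] >= 10)) && (store(tab, j, d - 8)[3] == -2 <==> (d <= 3*j - 3 && 3*d > lim + 4))
Before arr[d + 2] := j + 6: (!(store(tab, j, d - 8)[4] >= 10)) && (store(tab, j, d - 8)[3] == -2 <==> (d <= 3*j - 3 && 3*d > lim + 4))
Answer: WP = (!(store(tab, j, d - 8)[4] >= 10)) && (store(tab, j, d - 8)[3] == -2 <==> (d <= 3*j - 3 && 3*d > lim + 4))


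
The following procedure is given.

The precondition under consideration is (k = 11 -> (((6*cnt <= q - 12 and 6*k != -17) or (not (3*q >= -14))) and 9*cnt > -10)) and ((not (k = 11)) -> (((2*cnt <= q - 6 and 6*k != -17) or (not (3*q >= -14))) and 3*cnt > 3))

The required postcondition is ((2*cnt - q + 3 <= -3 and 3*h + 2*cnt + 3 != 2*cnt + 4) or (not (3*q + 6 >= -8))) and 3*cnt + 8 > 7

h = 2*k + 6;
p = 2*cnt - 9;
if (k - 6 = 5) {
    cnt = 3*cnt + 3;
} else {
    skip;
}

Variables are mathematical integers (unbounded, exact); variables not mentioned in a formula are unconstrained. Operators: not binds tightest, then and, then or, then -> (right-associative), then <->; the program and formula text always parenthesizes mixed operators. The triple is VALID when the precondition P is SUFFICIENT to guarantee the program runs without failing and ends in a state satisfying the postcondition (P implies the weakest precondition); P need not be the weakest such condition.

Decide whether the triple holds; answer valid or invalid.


Working backward. After the program, the postcondition ((2*cnt - q + 3 <= -3 and 3*h + 2*cnt + 3 != 2*cnt + 4) or (not (3*q + 6 >= -8))) and 3*cnt + 8 > 7 must hold; in canonical form it is ((2*cnt <= q - 6 and 3*h != 1) or (not (3*q >= -14))) and 3*cnt > -1.
Then branch requires ((6*cnt <= q - 12 and 3*h != 1) or (not (3*q >= -14))) and 9*cnt > -10; else branch requires ((2*cnt <= q - 6 and 3*h != 1) or (not (3*q >= -14))) and 3*cnt > -1.
Before the if: (k = 11 -> (((6*cnt <= q - 12 and 3*h != 1) or (not (3*q >= -14))) and 9*cnt > -10)) and ((not (k = 11)) -> (((2*cnt <= q - 6 and 3*h != 1) or (not (3*q >= -14))) and 3*cnt > -1))
Before p := 2*cnt - 9: (k = 11 -> (((6*cnt <= q - 12 and 3*h != 1) or (not (3*q >= -14))) and 9*cnt > -10)) and ((not (k = 11)) -> (((2*cnt <= q - 6 and 3*h != 1) or (not (3*q >= -14))) and 3*cnt > -1))
Before h := 2*k + 6: (k = 11 -> (((6*cnt <= q - 12 and 6*k != -17) or (not (3*q >= -14))) and 9*cnt > -10)) and ((not (k = 11)) -> (((2*cnt <= q - 6 and 6*k != -17) or (not (3*q >= -14))) and 3*cnt > -1))
The weakest precondition is (k = 11 -> (((6*cnt <= q - 12 and 6*k != -17) or (not (3*q >= -14))) and 9*cnt > -10)) and ((not (k = 11)) -> (((2*cnt <= q - 6 and 6*k != -17) or (not (3*q >= -14))) and 3*cnt > -1)).
Check whether (k = 11 -> (((6*cnt <= q - 12 and 6*k != -17) or (not (3*q >= -14))) and 9*cnt > -10)) and ((not (k = 11)) -> (((2*cnt <= q - 6 and 6*k != -17) or (not (3*q >= -14))) and 3*cnt > 3)) implies it.
Every state satisfying the precondition satisfies the weakest precondition: the implication holds.
Answer: valid


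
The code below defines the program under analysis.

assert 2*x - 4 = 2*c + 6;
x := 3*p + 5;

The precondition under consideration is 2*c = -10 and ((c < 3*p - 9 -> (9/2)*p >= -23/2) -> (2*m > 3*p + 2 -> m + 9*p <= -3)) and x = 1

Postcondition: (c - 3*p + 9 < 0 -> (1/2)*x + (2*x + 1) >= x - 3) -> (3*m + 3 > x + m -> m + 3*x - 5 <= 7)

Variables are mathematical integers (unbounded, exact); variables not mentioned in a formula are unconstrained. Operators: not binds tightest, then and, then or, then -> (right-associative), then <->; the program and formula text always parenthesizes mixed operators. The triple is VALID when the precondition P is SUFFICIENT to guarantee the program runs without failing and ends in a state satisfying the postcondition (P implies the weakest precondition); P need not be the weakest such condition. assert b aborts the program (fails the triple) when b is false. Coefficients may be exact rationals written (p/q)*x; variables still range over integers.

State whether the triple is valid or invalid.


Working backward. After the program, the postcondition (c - 3*p + 9 < 0 -> (1/2)*x + (2*x + 1) >= x - 3) -> (3*m + 3 > x + m -> m + 3*x - 5 <= 7) must hold; in canonical form it is (c < 3*p - 9 -> (3/2)*x >= -4) -> (2*m > x - 3 -> m + 3*x <= 12).
Before x := 3*p + 5: (c < 3*p - 9 -> (9/2)*p >= -23/2) -> (2*m > 3*p + 2 -> m + 9*p <= -3)
Before assert 2*x - 4 = 2*c + 6: 2*x = 2*c + 10 and ((c < 3*p - 9 -> (9/2)*p >= -23/2) -> (2*m > 3*p + 2 -> m + 9*p <= -3))
The weakest precondition is 2*x = 2*c + 10 and ((c < 3*p - 9 -> (9/2)*p >= -23/2) -> (2*m > 3*p + 2 -> m + 9*p <= -3)).
Check whether 2*c = -10 and ((c < 3*p - 9 -> (9/2)*p >= -23/2) -> (2*m > 3*p + 2 -> m + 9*p <= -3)) and x = 1 implies it.
Countermodel: at the initial state c = -5, m = 0, p = 2, x = 1, the precondition holds but the weakest precondition fails.
Answer: invalid


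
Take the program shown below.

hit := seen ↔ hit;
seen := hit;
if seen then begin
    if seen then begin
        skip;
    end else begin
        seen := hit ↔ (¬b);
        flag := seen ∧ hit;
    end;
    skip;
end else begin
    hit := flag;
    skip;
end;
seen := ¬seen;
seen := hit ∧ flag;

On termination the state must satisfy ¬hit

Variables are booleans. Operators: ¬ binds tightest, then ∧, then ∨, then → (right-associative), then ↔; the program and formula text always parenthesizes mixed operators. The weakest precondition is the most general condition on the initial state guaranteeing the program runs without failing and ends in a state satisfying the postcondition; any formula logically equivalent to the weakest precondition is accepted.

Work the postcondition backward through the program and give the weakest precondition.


Working backward. After the program, ¬hit must hold.
Before seen := hit ∧ flag: ¬hit
Before seen := ¬seen: ¬hit
Then branch requires (seen → (¬hit)) ∧ ((¬seen) → (¬hit)); else branch requires ¬flag.
Before the if: (seen → ((seen → (¬hit)) ∧ ((¬seen) → (¬hit)))) ∧ ((¬seen) → (¬flag))
Before seen := hit: (hit → (hit → (¬hit))) ∧ ((¬hit) → (¬flag))
Before hit := seen ↔ hit: ((seen ↔ hit) → ((seen ↔ hit) → (¬(seen ↔ hit)))) ∧ ((¬(seen ↔ hit)) → (¬flag))
Answer: WP = ((seen ↔ hit) → ((seen ↔ hit) → (¬(seen ↔ hit)))) ∧ ((¬(seen ↔ hit)) → (¬flag))


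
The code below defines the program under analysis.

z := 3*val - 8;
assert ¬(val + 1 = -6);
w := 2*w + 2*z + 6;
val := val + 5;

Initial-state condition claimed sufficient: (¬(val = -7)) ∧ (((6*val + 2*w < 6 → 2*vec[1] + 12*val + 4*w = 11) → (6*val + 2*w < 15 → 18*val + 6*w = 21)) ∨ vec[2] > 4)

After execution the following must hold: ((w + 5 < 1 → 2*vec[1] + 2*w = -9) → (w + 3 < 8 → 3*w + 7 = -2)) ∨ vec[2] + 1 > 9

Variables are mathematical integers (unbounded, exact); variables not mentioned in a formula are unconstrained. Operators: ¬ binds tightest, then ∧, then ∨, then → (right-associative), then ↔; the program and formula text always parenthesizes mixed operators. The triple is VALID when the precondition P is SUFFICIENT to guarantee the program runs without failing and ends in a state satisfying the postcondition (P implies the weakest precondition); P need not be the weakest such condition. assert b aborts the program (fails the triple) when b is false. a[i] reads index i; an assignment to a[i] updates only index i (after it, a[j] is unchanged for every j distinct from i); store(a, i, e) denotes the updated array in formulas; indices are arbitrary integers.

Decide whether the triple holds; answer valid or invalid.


Working backward. After the program, the postcondition ((w + 5 < 1 → 2*vec[1] + 2*w = -9) → (w + 3 < 8 → 3*w + 7 = -2)) ∨ vec[2] + 1 > 9 must hold; in canonical form it is ((w < -4 → 2*vec[1] + 2*w = -9) → (w < 5 → 3*w = -9)) ∨ vec[2] > 8.
Before val := val + 5: ((w < -4 → 2*vec[1] + 2*w = -9) → (w < 5 → 3*w = -9)) ∨ vec[2] > 8
Before w := 2*w + 2*z + 6: ((2*w + 2*z < -10 → 2*vec[1] + 4*w + 4*z = -21) → (2*w + 2*z < -1 → 6*w + 6*z = -27)) ∨ vec[2] > 8
Before assert ¬(val + 1 = -6): (¬(val = -7)) ∧ (((2*w + 2*z < -10 → 2*vec[1] + 4*w + 4*z = -21) → (2*w + 2*z < -1 → 6*w + 6*z = -27)) ∨ vec[2] > 8)
Before z := 3*val - 8: (¬(val = -7)) ∧ (((6*val + 2*w < 6 → 2*vec[1] + 12*val + 4*w = 11) → (6*val + 2*w < 15 → 18*val + 6*w = 21)) ∨ vec[2] > 8)
The weakest precondition is (¬(val = -7)) ∧ (((6*val + 2*w < 6 → 2*vec[1] + 12*val + 4*w = 11) → (6*val + 2*w < 15 → 18*val + 6*w = 21)) ∨ vec[2] > 8).
Check whether (¬(val = -7)) ∧ (((6*val + 2*w < 6 → 2*vec[1] + 12*val + 4*w = 11) → (6*val + 2*w < 15 → 18*val + 6*w = 21)) ∨ vec[2] > 4) implies it.
Countermodel: at the initial state val = 1, vec = {[1] = 5, [2] = 5, elsewhere 5}, w = 0, the precondition holds but the weakest precondition fails.
Answer: invalid


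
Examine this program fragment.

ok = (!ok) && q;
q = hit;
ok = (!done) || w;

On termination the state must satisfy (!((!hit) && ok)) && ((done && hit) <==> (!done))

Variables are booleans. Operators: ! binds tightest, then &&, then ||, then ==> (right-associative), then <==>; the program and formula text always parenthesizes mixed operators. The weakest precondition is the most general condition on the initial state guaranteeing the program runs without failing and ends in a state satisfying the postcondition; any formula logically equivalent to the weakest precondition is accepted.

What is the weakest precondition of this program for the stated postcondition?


Working backward. After the program, (!((!hit) && ok)) && ((done && hit) <==> (!done)) must hold.
Before ok := (!done) || w: (!((!hit) && ((!done) || w))) && ((done && hit) <==> (!done))
Before q := hit: (!((!hit) && ((!done) || w))) && ((done && hit) <==> (!done))
Before ok := (!ok) && q: (!((!hit) && ((!done) || w))) && ((done && hit) <==> (!done))
Answer: WP = (!((!hit) && ((!done) || w))) && ((done && hit) <==> (!done))


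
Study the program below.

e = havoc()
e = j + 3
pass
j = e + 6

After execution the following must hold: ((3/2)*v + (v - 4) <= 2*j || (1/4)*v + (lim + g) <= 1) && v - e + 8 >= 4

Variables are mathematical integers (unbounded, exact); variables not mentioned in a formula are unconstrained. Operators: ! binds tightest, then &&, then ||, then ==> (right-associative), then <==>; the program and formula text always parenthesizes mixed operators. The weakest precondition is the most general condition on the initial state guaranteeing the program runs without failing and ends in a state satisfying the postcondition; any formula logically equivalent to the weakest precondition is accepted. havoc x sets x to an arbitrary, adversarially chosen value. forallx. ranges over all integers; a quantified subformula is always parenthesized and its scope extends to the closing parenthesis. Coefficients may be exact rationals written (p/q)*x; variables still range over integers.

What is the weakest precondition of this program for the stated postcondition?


Working backward. After the program, the postcondition ((3/2)*v + (v - 4) <= 2*j || (1/4)*v + (lim + g) <= 1) && v - e + 8 >= 4 must hold; in canonical form it is ((5/2)*v <= 2*j + 4 || g + lim + (1/4)*v <= 1) && v >= e - 4.
Before j := e + 6: ((5/2)*v <= 2*e + 16 || g + lim + (1/4)*v <= 1) && v >= e - 4
Before skip: ((5/2)*v <= 2*e + 16 || g + lim + (1/4)*v <= 1) && v >= e - 4
Before e := j + 3: ((5/2)*v <= 2*j + 22 || g + lim + (1/4)*v <= 1) && v >= j - 1
Before havoc e: ((5/2)*v <= 2*j + 22 || g + lim + (1/4)*v <= 1) && v >= j - 1
Answer: WP = ((5/2)*v <= 2*j + 22 || g + lim + (1/4)*v <= 1) && v >= j - 1
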